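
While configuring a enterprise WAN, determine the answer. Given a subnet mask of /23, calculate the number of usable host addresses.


Given: subnet mask /23
Host bits = 32 - 23 = 9
Total addresses = 2^9 = 512
Usable hosts = 512 - 2 (network + broadcast) = 510

510


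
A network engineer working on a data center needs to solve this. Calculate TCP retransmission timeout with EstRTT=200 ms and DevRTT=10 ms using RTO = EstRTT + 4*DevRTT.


Given: EstRTT = 200 ms, DevRTT = 10 ms
Timeout = EstRTT + 4 * DevRTT
4 * DevRTT = 4 * 10 = 40
Timeout = 200 + 40 = 240 ms

240


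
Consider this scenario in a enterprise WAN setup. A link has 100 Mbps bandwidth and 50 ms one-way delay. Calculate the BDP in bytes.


Given: bandwidth = 100 Mbps, delay = 50 ms
BDP in bits = 100 * 10^6 * 50 / 1000
BDP in bits = 5000000
BDP in bytes = 5000000 / 8 = 625000

625000


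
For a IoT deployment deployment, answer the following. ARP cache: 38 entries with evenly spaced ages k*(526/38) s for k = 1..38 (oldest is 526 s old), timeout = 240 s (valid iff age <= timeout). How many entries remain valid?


Ages are k * 526/38 s for k = 1..38 (spacing = 13.8421 s).
Entry k is valid iff k * 526/38 <= 240 iff k <= 38 * 240 / 526 = 17.3384
n_valid = floor(17.3384) = 17
(n_stale = 38 - 17 = 21)

17


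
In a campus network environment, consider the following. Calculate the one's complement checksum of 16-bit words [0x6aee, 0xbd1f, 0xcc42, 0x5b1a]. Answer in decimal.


Given words: [0x6aee, 0xbd1f, 0xcc42, 0x5b1a]
Step 1: Sum all words
Raw sum = 27374 + 48415 + 52290 + 23322 = 151401
Step 2: Fold carry: (20329 + 2) = 20331
One's complement = ~20331 & 0xFFFF = 45204

45204


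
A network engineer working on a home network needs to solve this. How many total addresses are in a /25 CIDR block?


Given: CIDR prefix /25
Host bits = 32 - 25 = 7
Total addresses = 2^7 = 128

128


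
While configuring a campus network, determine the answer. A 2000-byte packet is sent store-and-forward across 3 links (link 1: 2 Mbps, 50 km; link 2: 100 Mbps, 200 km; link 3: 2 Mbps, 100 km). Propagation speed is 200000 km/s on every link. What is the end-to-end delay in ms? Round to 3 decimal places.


Packet = 2000 bytes = 16000 bits. Store-and-forward: sum (t_trans + t_prop) per link.
Link 1: t_trans = 16000/(2*10^6) s = 8.0000 ms; t_prop = 50/200000 s = 0.2500 ms; subtotal = 8.2500 ms
Link 2: t_trans = 16000/(100*10^6) s = 0.1600 ms; t_prop = 200/200000 s = 1.0000 ms; subtotal = 1.1600 ms
Link 3: t_trans = 16000/(2*10^6) s = 8.0000 ms; t_prop = 100/200000 s = 0.5000 ms; subtotal = 8.5000 ms
End-to-end = 8.2500 + 1.1600 + 8.5000 = 17.9100 ms -> 17.910 ms (3 dp)

17.910


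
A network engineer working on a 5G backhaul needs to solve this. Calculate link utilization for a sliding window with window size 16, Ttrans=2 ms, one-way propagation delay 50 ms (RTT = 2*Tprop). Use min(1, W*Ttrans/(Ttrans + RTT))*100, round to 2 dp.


Given: W = 16, Ttrans = 2 ms, RTT = 100 ms (= 2 * Tprop, Tprop = 50 ms)
Cycle time = Ttrans + RTT = 2 + 100 = 102 ms (first packet sent until its ACK returns)
W * Ttrans = 16 * 2 = 32 ms of sending per cycle
W * Ttrans / (Ttrans + RTT) = 32 / 102 = 0.313725
U = min(1, 0.313725) = 0.313725
U% = 31.37%

31.37


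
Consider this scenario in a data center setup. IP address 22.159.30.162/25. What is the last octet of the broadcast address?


Given: IP = 22.159.30.162, prefix = /25
Host bits = 32 - 25 = 7
Network last octet = 162 AND mask = 128
Host part size = 2^7 - 1 = 127
Broadcast last octet = 128 OR 127 = 255

255


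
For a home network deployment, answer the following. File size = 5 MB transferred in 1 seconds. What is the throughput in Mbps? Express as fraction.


Given: file = 5 MB, time = 1 s
File in Mb = 5 * 8 = 40 Mb
Throughput = 40 / 1 Mbps
Throughput = 40 Mbps

40


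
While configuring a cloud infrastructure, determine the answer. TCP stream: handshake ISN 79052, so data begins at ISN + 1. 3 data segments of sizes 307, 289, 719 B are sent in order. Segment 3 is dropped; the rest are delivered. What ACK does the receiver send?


SYN uses sequence number 79052; first data byte = ISN + 1 = 79053.
Segment 1: SEQ = 79053, len = 307 B, covers [79053, 79359]
Segment 2: SEQ = 79360, len = 289 B, covers [79360, 79648]
Segment 3: SEQ = 79649, len = 719 B, covers [79649, 80367] [LOST]
In-order data received: bytes [79053, 79648] (segments 1..2).
Segment 3 missing -> gap begins at byte 79649.
Cumulative ACK = next expected in-order byte = 79053 + 307 + 289 = 79649

79649


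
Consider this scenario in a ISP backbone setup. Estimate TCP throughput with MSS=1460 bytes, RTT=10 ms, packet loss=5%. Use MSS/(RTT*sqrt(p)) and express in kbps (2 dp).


Given: MSS = 1460 bytes, RTT = 10 ms, loss = 5%
RTT in seconds = 10 / 1000 = 0.01
Loss rate = 5% = 0.05
sqrt(loss) = sqrt(0.05) = 0.223606797750
Throughput (bytes/s) = 1460 / (0.01 * 0.223606797750) = 652931.8494
Throughput (kbps) = 652931.8494 * 8 / 1000 = 5223.454795 -> 5223.45 kbps (2 dp)

5223.45


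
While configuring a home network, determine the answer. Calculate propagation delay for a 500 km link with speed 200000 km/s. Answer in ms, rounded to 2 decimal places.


Given: distance = 500 km, speed = 200000 km/s
Delay = distance / speed = 500 / 200000 seconds
Delay in ms = 500 * 1000 / 200000
Delay = 2.5000 ms
Rounded to 2 dp = 2.50 ms

2.50


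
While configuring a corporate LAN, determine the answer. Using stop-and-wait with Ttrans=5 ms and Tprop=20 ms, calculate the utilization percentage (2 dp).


Given: Ttrans = 5 ms, Tprop = 20 ms
RTT = 2 * Tprop = 2 * 20 = 40 ms
U = Ttrans / (Ttrans + RTT)
U = 5 / (5 + 40)
U = 5 / 45 = 0.111111
U% = 11.11%

11.11


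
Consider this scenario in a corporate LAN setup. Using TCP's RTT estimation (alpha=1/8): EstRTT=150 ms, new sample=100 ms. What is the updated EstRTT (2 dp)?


Given: EstRTT = 150 ms, SampleRTT = 100 ms, alpha = 1/8
New EstRTT = (1 - alpha) * EstRTT + alpha * SampleRTT
(7/8) * 150 = 131.25
(1/8) * 100 = 12.5
New EstRTT = 131.25 + 12.5 = 143.75 ms -> 143.75 ms (2 dp)

143.75


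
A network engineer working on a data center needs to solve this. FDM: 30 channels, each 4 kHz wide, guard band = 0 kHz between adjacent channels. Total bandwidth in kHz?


Given: 30 channels, 4 kHz each, guard = 0 kHz
Channel bandwidth = 30 * 4 = 120 kHz
Guard bands = 29 gaps * 0 kHz = 0 kHz
Total = 120 + 0 = 120 kHz

120


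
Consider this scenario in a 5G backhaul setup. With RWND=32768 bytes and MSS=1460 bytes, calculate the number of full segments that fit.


Given: RWND = 32768 bytes, MSS = 1460 bytes
Full segments = floor(RWND / MSS)
Full segments = floor(32768 / 1460)
Full segments = floor(22.4438) = 22

22


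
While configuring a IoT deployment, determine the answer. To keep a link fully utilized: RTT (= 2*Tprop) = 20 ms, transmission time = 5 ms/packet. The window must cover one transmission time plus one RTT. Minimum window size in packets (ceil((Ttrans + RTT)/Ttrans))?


Given: Ttrans = 5 ms, RTT = 20 ms (= 2 * Tprop, Tprop = 10 ms)
Time until first ACK returns = Ttrans + RTT = 5 + 20 = 25 ms
Need W * Ttrans >= Ttrans + RTT  ->  W >= (Ttrans + RTT) / Ttrans
(Ttrans + RTT) / Ttrans = 25 / 5 = 5
W_min = ceil(5) = 5

5


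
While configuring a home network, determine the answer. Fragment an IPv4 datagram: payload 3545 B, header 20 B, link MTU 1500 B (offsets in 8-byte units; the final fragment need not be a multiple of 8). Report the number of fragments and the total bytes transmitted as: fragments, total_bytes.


Max data per non-final fragment = floor((MTU - header)/8)*8 = floor((1500 - 20)/8)*8 = floor(1480/8)*8 = 1480 B
Final fragment needs no 8-byte alignment: it can carry up to MTU - header = 1480 B
Non-final fragments needed = ceil((payload - 1480) / 1480) = ceil(2065/1480) = ceil(1.3953) = 2
Number of fragments = 2 + 1 = 3
Fragment sizes (data): 2 * 1480 B + 585 B (last, 585 <= 1480 OK)
Total bytes sent = payload + n_frags * header = 3545 + 3*20 = 3545 + 60 = 3605 B

3, 3605


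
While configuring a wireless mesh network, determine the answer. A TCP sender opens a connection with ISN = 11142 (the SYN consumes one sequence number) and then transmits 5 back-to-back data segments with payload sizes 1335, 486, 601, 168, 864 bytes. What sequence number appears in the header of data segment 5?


The SYN occupies sequence number ISN = 11142, so the first data byte is ISN + 1 = 11143.
SEQ of data segment i = (ISN + 1) + sum of payload sizes of segments 1..i-1.
Segment 1: SEQ = 11143, payload = 1335 bytes
Segment 2: SEQ = 12478, payload = 486 bytes
Segment 3: SEQ = 12964, payload = 601 bytes
Segment 4: SEQ = 13565, payload = 168 bytes
Segment 5: SEQ = 13733, payload = 864 bytes
SEQ of segment 5 = 11143 + 1335 + 486 + 601 + 168 = 13733

13733


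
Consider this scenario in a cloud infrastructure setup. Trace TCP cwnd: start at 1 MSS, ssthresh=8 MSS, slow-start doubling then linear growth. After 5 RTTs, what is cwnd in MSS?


RTT 0: cwnd = 1 MSS (initial)
RTT 1: cwnd = 2 MSS (slow start, doubled)
RTT 2: cwnd = 4 MSS (slow start, doubled)
RTT 3: cwnd = 8 MSS (slow start, doubled)
RTT 4: cwnd = 9 MSS (congestion avoidance, +1)
RTT 5: cwnd = 10 MSS (congestion avoidance, +1)

10


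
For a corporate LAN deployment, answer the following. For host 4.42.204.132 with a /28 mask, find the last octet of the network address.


Given: IP = 4.42.204.132, prefix = /28
Subnet mask = 255.255.255.240
Last octet of IP: 132
Last octet of mask: 240
Network last octet = 132 AND 240 = 128

128


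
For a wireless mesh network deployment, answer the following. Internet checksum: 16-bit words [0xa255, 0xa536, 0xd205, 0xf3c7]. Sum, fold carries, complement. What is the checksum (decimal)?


Given words: [0xa255, 0xa536, 0xd205, 0xf3c7]
Step 1: Sum all words
Raw sum = 41557 + 42294 + 53765 + 62407 = 200023
Step 2: Fold carry: (3415 + 3) = 3418
One's complement = ~3418 & 0xFFFF = 62117

62117


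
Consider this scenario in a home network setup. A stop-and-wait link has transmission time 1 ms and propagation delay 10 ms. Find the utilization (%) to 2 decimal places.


Given: Ttrans = 1 ms, Tprop = 10 ms
RTT = 2 * Tprop = 2 * 10 = 20 ms
U = Ttrans / (Ttrans + RTT)
U = 1 / (1 + 20)
U = 1 / 21 = 0.047619
U% = 4.76%

4.76


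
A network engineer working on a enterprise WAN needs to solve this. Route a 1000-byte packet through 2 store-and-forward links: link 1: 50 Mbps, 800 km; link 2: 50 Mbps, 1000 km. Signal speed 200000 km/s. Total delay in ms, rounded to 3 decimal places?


Packet = 1000 bytes = 8000 bits. Store-and-forward: sum (t_trans + t_prop) per link.
Link 1: t_trans = 8000/(50*10^6) s = 0.1600 ms; t_prop = 800/200000 s = 4.0000 ms; subtotal = 4.1600 ms
Link 2: t_trans = 8000/(50*10^6) s = 0.1600 ms; t_prop = 1000/200000 s = 5.0000 ms; subtotal = 5.1600 ms
End-to-end = 4.1600 + 5.1600 = 9.3200 ms -> 9.320 ms (3 dp)

9.320


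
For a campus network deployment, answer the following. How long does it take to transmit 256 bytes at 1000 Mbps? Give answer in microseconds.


Given: packet = 256 bytes, bandwidth = 1000 Mbps
Packet in bits = 256 * 8 = 2048 bits
Bandwidth = 1000 * 10^6 = 1000000000 bps
Time = 2048 / 1000000000 seconds
Time in us = 2048 * 10^6 / 1000000000 = 2.048

2.048


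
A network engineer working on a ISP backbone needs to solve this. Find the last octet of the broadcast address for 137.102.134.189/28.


Given: IP = 137.102.134.189, prefix = /28
Host bits = 32 - 28 = 4
Network last octet = 189 AND mask = 176
Host part size = 2^4 - 1 = 15
Broadcast last octet = 176 OR 15 = 191

191


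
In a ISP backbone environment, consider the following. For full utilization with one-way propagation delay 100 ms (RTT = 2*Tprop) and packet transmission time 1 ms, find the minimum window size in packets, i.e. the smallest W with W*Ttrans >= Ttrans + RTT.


Given: Ttrans = 1 ms, RTT = 200 ms (= 2 * Tprop, Tprop = 100 ms)
Time until first ACK returns = Ttrans + RTT = 1 + 200 = 201 ms
Need W * Ttrans >= Ttrans + RTT  ->  W >= (Ttrans + RTT) / Ttrans
(Ttrans + RTT) / Ttrans = 201 / 1 = 201
W_min = ceil(201) = 201

201


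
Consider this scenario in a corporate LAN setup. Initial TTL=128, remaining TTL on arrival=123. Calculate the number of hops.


Given: initial TTL = 128, received TTL = 123
Hops = initial TTL - received TTL
Hops = 128 - 123 = 5

5


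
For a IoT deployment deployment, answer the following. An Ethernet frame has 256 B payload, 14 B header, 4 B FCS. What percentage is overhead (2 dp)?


Given: payload = 256 B, header = 14 B, trailer = 4 B
Overhead bytes = header + trailer = 14 + 4 = 18
Total frame = payload + overhead = 256 + 18 = 274
Overhead % = 18 / 274 * 100 = 6.5693% -> 6.57% (2 dp)

6.57


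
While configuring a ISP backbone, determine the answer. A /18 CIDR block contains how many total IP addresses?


Given: CIDR prefix /18
Host bits = 32 - 18 = 14
Total addresses = 2^14 = 16384

16384


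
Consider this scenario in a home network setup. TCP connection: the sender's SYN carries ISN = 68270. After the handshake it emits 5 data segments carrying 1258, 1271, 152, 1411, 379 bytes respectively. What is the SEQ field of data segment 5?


The SYN occupies sequence number ISN = 68270, so the first data byte is ISN + 1 = 68271.
SEQ of data segment i = (ISN + 1) + sum of payload sizes of segments 1..i-1.
Segment 1: SEQ = 68271, payload = 1258 bytes
Segment 2: SEQ = 69529, payload = 1271 bytes
Segment 3: SEQ = 70800, payload = 152 bytes
Segment 4: SEQ = 70952, payload = 1411 bytes
Segment 5: SEQ = 72363, payload = 379 bytes
SEQ of segment 5 = 68271 + 1258 + 1271 + 152 + 1411 = 72363

72363


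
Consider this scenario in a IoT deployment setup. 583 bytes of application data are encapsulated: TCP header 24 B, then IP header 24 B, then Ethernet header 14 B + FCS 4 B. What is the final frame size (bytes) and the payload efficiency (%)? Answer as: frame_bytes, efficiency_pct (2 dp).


TCP segment = 583 + 24 = 607 B
IP packet = 607 + 24 = 631 B
Ethernet frame = 631 + 14 + 4 = 649 B
Efficiency = app / frame = 583 / 649 = 0.898305 = 89.8305% -> 89.83% (2 dp)

649, 89.83


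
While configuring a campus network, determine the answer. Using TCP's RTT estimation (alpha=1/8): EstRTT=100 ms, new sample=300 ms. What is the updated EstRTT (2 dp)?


Given: EstRTT = 100 ms, SampleRTT = 300 ms, alpha = 1/8
New EstRTT = (1 - alpha) * EstRTT + alpha * SampleRTT
(7/8) * 100 = 87.5
(1/8) * 300 = 37.5
New EstRTT = 87.5 + 37.5 = 125 ms -> 125.00 ms (2 dp)

125.00


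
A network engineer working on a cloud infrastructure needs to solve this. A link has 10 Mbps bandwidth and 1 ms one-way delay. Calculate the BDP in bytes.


Given: bandwidth = 10 Mbps, delay = 1 ms
BDP in bits = 10 * 10^6 * 1 / 1000
BDP in bits = 10000
BDP in bytes = 10000 / 8 = 1250

1250


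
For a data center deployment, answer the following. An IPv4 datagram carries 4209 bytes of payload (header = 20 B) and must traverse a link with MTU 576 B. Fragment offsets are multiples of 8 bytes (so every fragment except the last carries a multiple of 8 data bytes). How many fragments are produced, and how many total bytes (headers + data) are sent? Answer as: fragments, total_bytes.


Max data per non-final fragment = floor((MTU - header)/8)*8 = floor((576 - 20)/8)*8 = floor(556/8)*8 = 552 B
Final fragment needs no 8-byte alignment: it can carry up to MTU - header = 556 B
Non-final fragments needed = ceil((payload - 556) / 552) = ceil(3653/552) = ceil(6.6178) = 7
Number of fragments = 7 + 1 = 8
Fragment sizes (data): 7 * 552 B + 345 B (last, 345 <= 556 OK)
Total bytes sent = payload + n_frags * header = 4209 + 8*20 = 4209 + 160 = 4369 B

8, 4369


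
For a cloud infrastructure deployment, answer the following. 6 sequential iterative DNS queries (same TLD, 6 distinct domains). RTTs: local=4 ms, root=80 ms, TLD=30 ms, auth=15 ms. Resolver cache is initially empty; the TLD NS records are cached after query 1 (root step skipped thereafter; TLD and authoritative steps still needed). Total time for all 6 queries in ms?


Lookup 1 (cold cache): local + root + TLD + auth = 4 + 80 + 30 + 15 = 129 ms
Lookups 2..6 (TLD NS cached -> skip root; new domain -> still ask TLD and auth): local + TLD + auth = 4 + 30 + 15 = 49 ms each
Remaining 5 lookups: 5 * 49 = 245 ms
Total = 129 + 245 = 374 ms

374


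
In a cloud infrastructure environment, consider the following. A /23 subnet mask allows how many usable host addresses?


Given: subnet mask /23
Host bits = 32 - 23 = 9
Total addresses = 2^9 = 512
Usable hosts = 512 - 2 (network + broadcast) = 510

510


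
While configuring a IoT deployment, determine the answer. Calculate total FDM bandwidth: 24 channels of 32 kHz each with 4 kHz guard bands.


Given: 24 channels, 32 kHz each, guard = 4 kHz
Channel bandwidth = 24 * 32 = 768 kHz
Guard bands = 23 gaps * 4 kHz = 92 kHz
Total = 768 + 92 = 860 kHz

860


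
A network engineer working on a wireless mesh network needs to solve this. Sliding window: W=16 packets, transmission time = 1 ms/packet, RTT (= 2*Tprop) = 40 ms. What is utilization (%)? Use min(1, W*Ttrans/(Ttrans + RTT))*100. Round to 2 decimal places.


Given: W = 16, Ttrans = 1 ms, RTT = 40 ms (= 2 * Tprop, Tprop = 20 ms)
Cycle time = Ttrans + RTT = 1 + 40 = 41 ms (first packet sent until its ACK returns)
W * Ttrans = 16 * 1 = 16 ms of sending per cycle
W * Ttrans / (Ttrans + RTT) = 16 / 41 = 0.390244
U = min(1, 0.390244) = 0.390244
U% = 39.02%

39.02


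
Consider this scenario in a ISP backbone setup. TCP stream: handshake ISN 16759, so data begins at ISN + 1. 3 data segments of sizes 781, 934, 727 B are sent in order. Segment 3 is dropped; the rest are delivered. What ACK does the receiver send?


SYN uses sequence number 16759; first data byte = ISN + 1 = 16760.
Segment 1: SEQ = 16760, len = 781 B, covers [16760, 17540]
Segment 2: SEQ = 17541, len = 934 B, covers [17541, 18474]
Segment 3: SEQ = 18475, len = 727 B, covers [18475, 19201] [LOST]
In-order data received: bytes [16760, 18474] (segments 1..2).
Segment 3 missing -> gap begins at byte 18475.
Cumulative ACK = next expected in-order byte = 16760 + 781 + 934 = 18475

18475


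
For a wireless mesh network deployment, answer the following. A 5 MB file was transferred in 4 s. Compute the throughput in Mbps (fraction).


Given: file = 5 MB, time = 4 s
File in Mb = 5 * 8 = 40 Mb
Throughput = 40 / 4 Mbps
Throughput = 10 Mbps

10


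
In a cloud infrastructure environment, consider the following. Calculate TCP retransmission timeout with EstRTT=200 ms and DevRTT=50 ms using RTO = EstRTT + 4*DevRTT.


Given: EstRTT = 200 ms, DevRTT = 50 ms
Timeout = EstRTT + 4 * DevRTT
4 * DevRTT = 4 * 50 = 200
Timeout = 200 + 200 = 400 ms

400


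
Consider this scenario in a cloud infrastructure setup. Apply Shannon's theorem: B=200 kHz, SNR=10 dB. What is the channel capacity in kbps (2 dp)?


Given: B = 200 kHz, SNR = 10 dB
SNR linear = 10^(10/10) = 10
1 + SNR = 11
log2(11) = 3.4594316186
C = 200 * 1000 * 3.4594316186 = 691886.3237 bps
C = 691.886324 kbps -> 691.89 kbps (2 dp)

691.89


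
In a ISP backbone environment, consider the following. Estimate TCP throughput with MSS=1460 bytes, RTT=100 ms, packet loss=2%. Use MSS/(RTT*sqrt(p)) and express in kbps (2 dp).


Given: MSS = 1460 bytes, RTT = 100 ms, loss = 2%
RTT in seconds = 100 / 1000 = 0.1
Loss rate = 2% = 0.02
sqrt(loss) = sqrt(0.02) = 0.141421356237
Throughput (bytes/s) = 1460 / (0.1 * 0.141421356237) = 103237.5901
Throughput (kbps) = 103237.5901 * 8 / 1000 = 825.900720 -> 825.90 kbps (2 dp)

825.90


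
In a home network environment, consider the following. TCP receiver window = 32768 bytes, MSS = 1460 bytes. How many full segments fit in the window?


Given: RWND = 32768 bytes, MSS = 1460 bytes
Full segments = floor(RWND / MSS)
Full segments = floor(32768 / 1460)
Full segments = floor(22.4438) = 22

22


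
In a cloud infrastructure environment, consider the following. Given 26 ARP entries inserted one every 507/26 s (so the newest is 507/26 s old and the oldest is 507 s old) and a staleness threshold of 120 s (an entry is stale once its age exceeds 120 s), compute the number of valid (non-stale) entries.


Ages are k * 507/26 s for k = 1..26 (spacing = 19.5000 s).
Entry k is valid iff k * 507/26 <= 120 iff k <= 26 * 120 / 507 = 6.1538
n_valid = floor(6.1538) = 6
(n_stale = 26 - 6 = 20)

6


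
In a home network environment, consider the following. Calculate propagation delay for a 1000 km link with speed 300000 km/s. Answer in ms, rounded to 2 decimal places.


Given: distance = 1000 km, speed = 300000 km/s
Delay = distance / speed = 1000 / 300000 seconds
Delay in ms = 1000 * 1000 / 300000
Delay = 3.3333 ms
Rounded to 2 dp = 3.33 ms

3.33


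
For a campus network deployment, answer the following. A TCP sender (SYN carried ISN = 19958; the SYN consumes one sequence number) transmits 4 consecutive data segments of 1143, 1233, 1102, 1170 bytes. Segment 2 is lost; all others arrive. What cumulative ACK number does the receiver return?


SYN uses sequence number 19958; first data byte = ISN + 1 = 19959.
Segment 1: SEQ = 19959, len = 1143 B, covers [19959, 21101]
Segment 2: SEQ = 21102, len = 1233 B, covers [21102, 22334] [LOST]
Segment 3: SEQ = 22335, len = 1102 B, covers [22335, 23436]
Segment 4: SEQ = 23437, len = 1170 B, covers [23437, 24606]
In-order data received: bytes [19959, 21101] (segments 1..1).
Segment 2 missing -> gap begins at byte 21102; later segments buffered out of order.
Cumulative ACK = next expected in-order byte = 19959 + 1143 = 21102

21102


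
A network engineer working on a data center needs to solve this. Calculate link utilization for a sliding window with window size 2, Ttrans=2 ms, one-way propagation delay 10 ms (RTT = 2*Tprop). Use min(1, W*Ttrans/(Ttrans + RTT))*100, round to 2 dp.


Given: W = 2, Ttrans = 2 ms, RTT = 20 ms (= 2 * Tprop, Tprop = 10 ms)
Cycle time = Ttrans + RTT = 2 + 20 = 22 ms (first packet sent until its ACK returns)
W * Ttrans = 2 * 2 = 4 ms of sending per cycle
W * Ttrans / (Ttrans + RTT) = 4 / 22 = 0.181818
U = min(1, 0.181818) = 0.181818
U% = 18.18%

18.18


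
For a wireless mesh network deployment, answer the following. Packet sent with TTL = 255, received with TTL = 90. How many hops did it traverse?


Given: initial TTL = 255, received TTL = 90
Hops = initial TTL - received TTL
Hops = 255 - 90 = 165

165


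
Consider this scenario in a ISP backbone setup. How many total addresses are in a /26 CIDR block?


Given: CIDR prefix /26
Host bits = 32 - 26 = 6
Total addresses = 2^6 = 64

64


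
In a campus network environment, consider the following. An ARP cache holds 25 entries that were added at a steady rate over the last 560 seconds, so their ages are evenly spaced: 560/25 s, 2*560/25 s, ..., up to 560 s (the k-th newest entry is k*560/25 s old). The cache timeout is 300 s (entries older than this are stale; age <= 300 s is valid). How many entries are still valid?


Ages are k * 560/25 s for k = 1..25 (spacing = 22.4000 s).
Entry k is valid iff k * 560/25 <= 300 iff k <= 25 * 300 / 560 = 13.3929
n_valid = floor(13.3929) = 13
(n_stale = 25 - 13 = 12)

13


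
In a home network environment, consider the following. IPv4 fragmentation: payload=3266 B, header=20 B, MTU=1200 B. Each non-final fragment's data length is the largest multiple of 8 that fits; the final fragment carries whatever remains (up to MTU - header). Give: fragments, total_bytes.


Max data per non-final fragment = floor((MTU - header)/8)*8 = floor((1200 - 20)/8)*8 = floor(1180/8)*8 = 1176 B
Final fragment needs no 8-byte alignment: it can carry up to MTU - header = 1180 B
Non-final fragments needed = ceil((payload - 1180) / 1176) = ceil(2086/1176) = ceil(1.7738) = 2
Number of fragments = 2 + 1 = 3
Fragment sizes (data): 2 * 1176 B + 914 B (last, 914 <= 1180 OK)
Total bytes sent = payload + n_frags * header = 3266 + 3*20 = 3266 + 60 = 3326 B

3, 3326


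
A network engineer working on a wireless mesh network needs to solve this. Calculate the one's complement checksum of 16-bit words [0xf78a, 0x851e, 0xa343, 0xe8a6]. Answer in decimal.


Given words: [0xf78a, 0x851e, 0xa343, 0xe8a6]
Step 1: Sum all words
Raw sum = 63370 + 34078 + 41795 + 59558 = 198801
Step 2: Fold carry: (2193 + 3) = 2196
One's complement = ~2196 & 0xFFFF = 63339

63339


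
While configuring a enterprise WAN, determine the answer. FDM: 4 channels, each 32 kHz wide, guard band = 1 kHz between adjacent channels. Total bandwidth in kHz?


Given: 4 channels, 32 kHz each, guard = 1 kHz
Channel bandwidth = 4 * 32 = 128 kHz
Guard bands = 3 gaps * 1 kHz = 3 kHz
Total = 128 + 3 = 131 kHz

131


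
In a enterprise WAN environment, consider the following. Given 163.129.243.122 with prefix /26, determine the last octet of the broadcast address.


Given: IP = 163.129.243.122, prefix = /26
Host bits = 32 - 26 = 6
Network last octet = 122 AND mask = 64
Host part size = 2^6 - 1 = 63
Broadcast last octet = 64 OR 63 = 127

127


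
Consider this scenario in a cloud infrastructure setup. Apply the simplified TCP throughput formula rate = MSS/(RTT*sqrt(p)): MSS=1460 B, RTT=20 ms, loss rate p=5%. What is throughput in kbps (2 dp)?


Given: MSS = 1460 bytes, RTT = 20 ms, loss = 5%
RTT in seconds = 20 / 1000 = 0.02
Loss rate = 5% = 0.05
sqrt(loss) = sqrt(0.05) = 0.223606797750
Throughput (bytes/s) = 1460 / (0.02 * 0.223606797750) = 326465.9247
Throughput (kbps) = 326465.9247 * 8 / 1000 = 2611.727398 -> 2611.73 kbps (2 dp)

2611.73


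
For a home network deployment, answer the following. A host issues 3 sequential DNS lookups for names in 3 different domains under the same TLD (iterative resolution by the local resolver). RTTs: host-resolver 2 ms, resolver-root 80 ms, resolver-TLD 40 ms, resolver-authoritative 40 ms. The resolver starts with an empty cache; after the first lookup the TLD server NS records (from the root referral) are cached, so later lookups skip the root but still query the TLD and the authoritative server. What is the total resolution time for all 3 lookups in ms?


Lookup 1 (cold cache): local + root + TLD + auth = 2 + 80 + 40 + 40 = 162 ms
Lookups 2..3 (TLD NS cached -> skip root; new domain -> still ask TLD and auth): local + TLD + auth = 2 + 40 + 40 = 82 ms each
Remaining 2 lookups: 2 * 82 = 164 ms
Total = 162 + 164 = 326 ms

326


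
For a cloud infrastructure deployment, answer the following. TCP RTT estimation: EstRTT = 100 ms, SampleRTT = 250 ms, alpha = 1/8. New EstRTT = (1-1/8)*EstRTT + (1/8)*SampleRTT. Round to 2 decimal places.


Given: EstRTT = 100 ms, SampleRTT = 250 ms, alpha = 1/8
New EstRTT = (1 - alpha) * EstRTT + alpha * SampleRTT
(7/8) * 100 = 87.5
(1/8) * 250 = 31.25
New EstRTT = 87.5 + 31.25 = 118.75 ms -> 118.75 ms (2 dp)

118.75


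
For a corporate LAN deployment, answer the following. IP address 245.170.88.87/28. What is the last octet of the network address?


Given: IP = 245.170.88.87, prefix = /28
Subnet mask = 255.255.255.240
Last octet of IP: 87
Last octet of mask: 240
Network last octet = 87 AND 240 = 80

80


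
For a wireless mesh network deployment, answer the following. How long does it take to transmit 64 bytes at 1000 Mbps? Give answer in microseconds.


Given: packet = 64 bytes, bandwidth = 1000 Mbps
Packet in bits = 64 * 8 = 512 bits
Bandwidth = 1000 * 10^6 = 1000000000 bps
Time = 512 / 1000000000 seconds
Time in us = 512 * 10^6 / 1000000000 = 0.512

0.512


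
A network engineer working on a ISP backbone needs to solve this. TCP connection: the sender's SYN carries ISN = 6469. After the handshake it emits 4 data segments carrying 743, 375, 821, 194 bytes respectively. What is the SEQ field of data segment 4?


The SYN occupies sequence number ISN = 6469, so the first data byte is ISN + 1 = 6470.
SEQ of data segment i = (ISN + 1) + sum of payload sizes of segments 1..i-1.
Segment 1: SEQ = 6470, payload = 743 bytes
Segment 2: SEQ = 7213, payload = 375 bytes
Segment 3: SEQ = 7588, payload = 821 bytes
Segment 4: SEQ = 8409, payload = 194 bytes
SEQ of segment 4 = 6470 + 743 + 375 + 821 = 8409

8409


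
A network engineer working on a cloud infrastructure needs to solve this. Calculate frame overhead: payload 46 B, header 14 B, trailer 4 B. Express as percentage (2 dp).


Given: payload = 46 B, header = 14 B, trailer = 4 B
Overhead bytes = header + trailer = 14 + 4 = 18
Total frame = payload + overhead = 46 + 18 = 64
Overhead % = 18 / 64 * 100 = 28.1250% -> 28.13% (2 dp)

28.13


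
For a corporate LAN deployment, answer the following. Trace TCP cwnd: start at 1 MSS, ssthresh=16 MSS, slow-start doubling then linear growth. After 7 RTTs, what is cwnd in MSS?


RTT 0: cwnd = 1 MSS (initial)
RTT 1: cwnd = 2 MSS (slow start, doubled)
RTT 2: cwnd = 4 MSS (slow start, doubled)
RTT 3: cwnd = 8 MSS (slow start, doubled)
RTT 4: cwnd = 16 MSS (slow start, doubled)
RTT 5: cwnd = 17 MSS (congestion avoidance, +1)
RTT 6: cwnd = 18 MSS (congestion avoidance, +1)
RTT 7: cwnd = 19 MSS (congestion avoidance, +1)

19


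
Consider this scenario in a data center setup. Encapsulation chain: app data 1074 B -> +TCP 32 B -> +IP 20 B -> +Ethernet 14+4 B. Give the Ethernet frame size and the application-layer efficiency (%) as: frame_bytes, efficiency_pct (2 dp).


TCP segment = 1074 + 32 = 1106 B
IP packet = 1106 + 20 = 1126 B
Ethernet frame = 1126 + 14 + 4 = 1144 B
Efficiency = app / frame = 1074 / 1144 = 0.938811 = 93.8811% -> 93.88% (2 dp)

1144, 93.88


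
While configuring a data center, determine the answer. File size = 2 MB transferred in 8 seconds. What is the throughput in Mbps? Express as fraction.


Given: file = 2 MB, time = 8 s
File in Mb = 2 * 8 = 16 Mb
Throughput = 16 / 8 Mbps
Throughput = 2 Mbps

2


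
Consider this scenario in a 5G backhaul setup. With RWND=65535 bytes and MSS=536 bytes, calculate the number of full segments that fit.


Given: RWND = 65535 bytes, MSS = 536 bytes
Full segments = floor(RWND / MSS)
Full segments = floor(65535 / 536)
Full segments = floor(122.2668) = 122

122


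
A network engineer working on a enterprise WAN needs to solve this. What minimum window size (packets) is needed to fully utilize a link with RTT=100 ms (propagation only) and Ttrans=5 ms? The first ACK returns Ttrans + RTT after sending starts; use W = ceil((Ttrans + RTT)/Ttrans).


Given: Ttrans = 5 ms, RTT = 100 ms (= 2 * Tprop, Tprop = 50 ms)
Time until first ACK returns = Ttrans + RTT = 5 + 100 = 105 ms
Need W * Ttrans >= Ttrans + RTT  ->  W >= (Ttrans + RTT) / Ttrans
(Ttrans + RTT) / Ttrans = 105 / 5 = 21
W_min = ceil(21) = 21

21


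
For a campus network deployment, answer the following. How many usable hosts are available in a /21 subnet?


Given: subnet mask /21
Host bits = 32 - 21 = 11
Total addresses = 2^11 = 2048
Usable hosts = 2048 - 2 (network + broadcast) = 2046

2046


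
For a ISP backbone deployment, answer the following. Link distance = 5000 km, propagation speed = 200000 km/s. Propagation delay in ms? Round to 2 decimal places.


Given: distance = 5000 km, speed = 200000 km/s
Delay = distance / speed = 5000 / 200000 seconds
Delay in ms = 5000 * 1000 / 200000
Delay = 25.0000 ms
Rounded to 2 dp = 25.00 ms

25.00


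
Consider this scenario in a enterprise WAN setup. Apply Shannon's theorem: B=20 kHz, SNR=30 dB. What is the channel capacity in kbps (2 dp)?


Given: B = 20 kHz, SNR = 30 dB
SNR linear = 10^(30/10) = 1000
1 + SNR = 1001
log2(1001) = 9.9672262588
C = 20 * 1000 * 9.9672262588 = 199344.5252 bps
C = 199.344525 kbps -> 199.34 kbps (2 dp)

199.34


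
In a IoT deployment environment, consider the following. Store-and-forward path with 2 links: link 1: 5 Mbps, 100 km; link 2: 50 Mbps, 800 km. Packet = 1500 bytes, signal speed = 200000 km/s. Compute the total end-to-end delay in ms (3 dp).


Packet = 1500 bytes = 12000 bits. Store-and-forward: sum (t_trans + t_prop) per link.
Link 1: t_trans = 12000/(5*10^6) s = 2.4000 ms; t_prop = 100/200000 s = 0.5000 ms; subtotal = 2.9000 ms
Link 2: t_trans = 12000/(50*10^6) s = 0.2400 ms; t_prop = 800/200000 s = 4.0000 ms; subtotal = 4.2400 ms
End-to-end = 2.9000 + 4.2400 = 7.1400 ms -> 7.140 ms (3 dp)

7.140


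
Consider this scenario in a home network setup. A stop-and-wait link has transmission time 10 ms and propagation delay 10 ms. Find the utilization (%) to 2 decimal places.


Given: Ttrans = 10 ms, Tprop = 10 ms
RTT = 2 * Tprop = 2 * 10 = 20 ms
U = Ttrans / (Ttrans + RTT)
U = 10 / (10 + 20)
U = 10 / 30 = 0.333333
U% = 33.33%

33.33


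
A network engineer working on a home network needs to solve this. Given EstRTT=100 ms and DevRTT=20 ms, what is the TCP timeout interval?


Given: EstRTT = 100 ms, DevRTT = 20 ms
Timeout = EstRTT + 4 * DevRTT
4 * DevRTT = 4 * 20 = 80
Timeout = 100 + 80 = 180 ms

180


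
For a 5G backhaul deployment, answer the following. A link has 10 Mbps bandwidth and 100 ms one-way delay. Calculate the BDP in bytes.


Given: bandwidth = 10 Mbps, delay = 100 ms
BDP in bits = 10 * 10^6 * 100 / 1000
BDP in bits = 1000000
BDP in bytes = 1000000 / 8 = 125000

125000


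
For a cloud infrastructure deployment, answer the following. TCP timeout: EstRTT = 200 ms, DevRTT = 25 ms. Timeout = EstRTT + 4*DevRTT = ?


Given: EstRTT = 200 ms, DevRTT = 25 ms
Timeout = EstRTT + 4 * DevRTT
4 * DevRTT = 4 * 25 = 100
Timeout = 200 + 100 = 300 ms

300


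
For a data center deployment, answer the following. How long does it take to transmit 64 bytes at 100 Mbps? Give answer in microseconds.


Given: packet = 64 bytes, bandwidth = 100 Mbps
Packet in bits = 64 * 8 = 512 bits
Bandwidth = 100 * 10^6 = 100000000 bps
Time = 512 / 100000000 seconds
Time in us = 512 * 10^6 / 100000000 = 5.12

5.12


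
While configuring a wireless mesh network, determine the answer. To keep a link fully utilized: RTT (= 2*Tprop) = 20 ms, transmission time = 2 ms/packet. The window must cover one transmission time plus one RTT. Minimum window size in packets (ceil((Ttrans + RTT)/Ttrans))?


Given: Ttrans = 2 ms, RTT = 20 ms (= 2 * Tprop, Tprop = 10 ms)
Time until first ACK returns = Ttrans + RTT = 2 + 20 = 22 ms
Need W * Ttrans >= Ttrans + RTT  ->  W >= (Ttrans + RTT) / Ttrans
(Ttrans + RTT) / Ttrans = 22 / 2 = 11
W_min = ceil(11) = 11

11


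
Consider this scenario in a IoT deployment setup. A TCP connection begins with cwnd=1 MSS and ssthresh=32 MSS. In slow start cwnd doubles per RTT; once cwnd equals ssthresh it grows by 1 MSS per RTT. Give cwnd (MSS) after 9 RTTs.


RTT 0: cwnd = 1 MSS (initial)
RTT 1: cwnd = 2 MSS (slow start, doubled)
RTT 2: cwnd = 4 MSS (slow start, doubled)
RTT 3: cwnd = 8 MSS (slow start, doubled)
RTT 4: cwnd = 16 MSS (slow start, doubled)
RTT 5: cwnd = 32 MSS (slow start, doubled)
RTT 6: cwnd = 33 MSS (congestion avoidance, +1)
RTT 7: cwnd = 34 MSS (congestion avoidance, +1)
RTT 8: cwnd = 35 MSS (congestion avoidance, +1)
RTT 9: cwnd = 36 MSS (congestion avoidance, +1)

36


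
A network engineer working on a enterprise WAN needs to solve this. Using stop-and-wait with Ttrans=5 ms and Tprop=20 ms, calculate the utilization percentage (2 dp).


Given: Ttrans = 5 ms, Tprop = 20 ms
RTT = 2 * Tprop = 2 * 20 = 40 ms
U = Ttrans / (Ttrans + RTT)
U = 5 / (5 + 40)
U = 5 / 45 = 0.111111
U% = 11.11%

11.11


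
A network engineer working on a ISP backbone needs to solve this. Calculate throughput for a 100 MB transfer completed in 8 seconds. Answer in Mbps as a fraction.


Given: file = 100 MB, time = 8 s
File in Mb = 100 * 8 = 800 Mb
Throughput = 800 / 8 Mbps
Throughput = 100 Mbps

100


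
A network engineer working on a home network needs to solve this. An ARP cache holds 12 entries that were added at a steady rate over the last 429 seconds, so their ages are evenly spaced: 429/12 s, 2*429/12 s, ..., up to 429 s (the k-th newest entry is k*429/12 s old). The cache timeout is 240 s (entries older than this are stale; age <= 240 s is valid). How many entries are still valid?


Ages are k * 429/12 s for k = 1..12 (spacing = 35.7500 s).
Entry k is valid iff k * 429/12 <= 240 iff k <= 12 * 240 / 429 = 6.7133
n_valid = floor(6.7133) = 6
(n_stale = 12 - 6 = 6)

6


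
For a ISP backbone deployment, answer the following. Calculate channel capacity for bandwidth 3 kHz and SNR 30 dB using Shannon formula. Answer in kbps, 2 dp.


Given: B = 3 kHz, SNR = 30 dB
SNR linear = 10^(30/10) = 1000
1 + SNR = 1001
log2(1001) = 9.9672262588
C = 3 * 1000 * 9.9672262588 = 29901.6788 bps
C = 29.901679 kbps -> 29.90 kbps (2 dp)

29.90


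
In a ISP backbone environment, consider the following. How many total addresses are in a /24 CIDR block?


Given: CIDR prefix /24
Host bits = 32 - 24 = 8
Total addresses = 2^8 = 256

256


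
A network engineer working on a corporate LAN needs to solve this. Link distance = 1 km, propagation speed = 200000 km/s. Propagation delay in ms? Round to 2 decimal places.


Given: distance = 1 km, speed = 200000 km/s
Delay = distance / speed = 1 / 200000 seconds
Delay in ms = 1 * 1000 / 200000
Delay = 0.0050 ms
Rounded to 2 dp = 0.01 ms

0.01


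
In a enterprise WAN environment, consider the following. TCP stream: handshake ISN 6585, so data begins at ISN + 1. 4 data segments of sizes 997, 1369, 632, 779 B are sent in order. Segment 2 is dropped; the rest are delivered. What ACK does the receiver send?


SYN uses sequence number 6585; first data byte = ISN + 1 = 6586.
Segment 1: SEQ = 6586, len = 997 B, covers [6586, 7582]
Segment 2: SEQ = 7583, len = 1369 B, covers [7583, 8951] [LOST]
Segment 3: SEQ = 8952, len = 632 B, covers [8952, 9583]
Segment 4: SEQ = 9584, len = 779 B, covers [9584, 10362]
In-order data received: bytes [6586, 7582] (segments 1..1).
Segment 2 missing -> gap begins at byte 7583; later segments buffered out of order.
Cumulative ACK = next expected in-order byte = 6586 + 997 = 7583

7583


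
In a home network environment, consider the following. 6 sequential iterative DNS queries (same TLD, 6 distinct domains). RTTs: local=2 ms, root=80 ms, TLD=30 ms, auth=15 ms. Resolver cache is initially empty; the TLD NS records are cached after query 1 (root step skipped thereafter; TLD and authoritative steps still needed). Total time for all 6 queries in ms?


Lookup 1 (cold cache): local + root + TLD + auth = 2 + 80 + 30 + 15 = 127 ms
Lookups 2..6 (TLD NS cached -> skip root; new domain -> still ask TLD and auth): local + TLD + auth = 2 + 30 + 15 = 47 ms each
Remaining 5 lookups: 5 * 47 = 235 ms
Total = 127 + 235 = 362 ms

362


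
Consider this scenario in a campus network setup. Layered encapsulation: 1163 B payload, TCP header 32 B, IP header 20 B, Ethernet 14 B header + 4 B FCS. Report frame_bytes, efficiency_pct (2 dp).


TCP segment = 1163 + 32 = 1195 B
IP packet = 1195 + 20 = 1215 B
Ethernet frame = 1215 + 14 + 4 = 1233 B
Efficiency = app / frame = 1163 / 1233 = 0.943228 = 94.3228% -> 94.32% (2 dp)

1233, 94.32


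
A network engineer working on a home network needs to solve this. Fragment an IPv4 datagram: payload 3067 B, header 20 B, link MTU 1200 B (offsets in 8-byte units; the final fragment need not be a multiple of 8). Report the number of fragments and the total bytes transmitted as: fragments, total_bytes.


Max data per non-final fragment = floor((MTU - header)/8)*8 = floor((1200 - 20)/8)*8 = floor(1180/8)*8 = 1176 B
Final fragment needs no 8-byte alignment: it can carry up to MTU - header = 1180 B
Non-final fragments needed = ceil((payload - 1180) / 1176) = ceil(1887/1176) = ceil(1.6046) = 2
Number of fragments = 2 + 1 = 3
Fragment sizes (data): 2 * 1176 B + 715 B (last, 715 <= 1180 OK)
Total bytes sent = payload + n_frags * header = 3067 + 3*20 = 3067 + 60 = 3127 B

3, 3127


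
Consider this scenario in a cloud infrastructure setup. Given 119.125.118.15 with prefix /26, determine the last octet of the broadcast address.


Given: IP = 119.125.118.15, prefix = /26
Host bits = 32 - 26 = 6
Network last octet = 15 AND mask = 0
Host part size = 2^6 - 1 = 63
Broadcast last octet = 0 OR 63 = 63

63


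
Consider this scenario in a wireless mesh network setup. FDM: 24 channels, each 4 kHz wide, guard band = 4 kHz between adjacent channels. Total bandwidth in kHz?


Given: 24 channels, 4 kHz each, guard = 4 kHz
Channel bandwidth = 24 * 4 = 96 kHz
Guard bands = 23 gaps * 4 kHz = 92 kHz
Total = 96 + 92 = 188 kHz

188
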